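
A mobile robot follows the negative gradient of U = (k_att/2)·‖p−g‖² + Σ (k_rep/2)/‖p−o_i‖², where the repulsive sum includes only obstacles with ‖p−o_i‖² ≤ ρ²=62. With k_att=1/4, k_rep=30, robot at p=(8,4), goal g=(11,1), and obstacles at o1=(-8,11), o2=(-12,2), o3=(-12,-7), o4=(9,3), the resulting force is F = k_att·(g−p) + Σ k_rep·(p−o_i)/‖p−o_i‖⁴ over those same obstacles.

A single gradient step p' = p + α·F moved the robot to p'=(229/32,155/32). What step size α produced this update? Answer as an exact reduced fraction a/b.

α = 1/8

F_att = 1/4·(g−p) = 1/4·(3,-3) = (0.7500,-0.7500)
o1: d²=305 > ρ²=62 → inactive
o2: d²=404 > ρ²=62 → inactive
o3: d²=521 > ρ²=62 → inactive
o4: d²=2 ≤ ρ²=62; F_rep = 30·(-1,1)/2² = (-7.5000,7.5000)
F = F_att + ΣF_rep = (-6.7500,6.7500)
Δp = p'−p = (-0.8438,0.8438); α = Δx/Fx = (-27/32) / (-27/4) = 1/8
check: Δy/Fy = (27/32) / (27/4) = 1/8 ✓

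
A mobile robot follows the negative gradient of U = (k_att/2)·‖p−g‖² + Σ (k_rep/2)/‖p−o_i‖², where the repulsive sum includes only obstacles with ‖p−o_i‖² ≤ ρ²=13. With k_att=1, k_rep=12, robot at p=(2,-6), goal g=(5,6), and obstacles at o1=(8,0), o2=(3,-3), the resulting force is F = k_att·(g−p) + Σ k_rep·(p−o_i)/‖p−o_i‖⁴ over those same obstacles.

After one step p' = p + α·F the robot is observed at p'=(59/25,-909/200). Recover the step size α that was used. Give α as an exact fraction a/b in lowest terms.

α = 1/8

F_att = 1·(g−p) = 1·(3,12) = (3.0000,12.0000)
o1: d²=72 > ρ²=13 → inactive
o2: d²=10 ≤ ρ²=13; F_rep = 12·(-1,-3)/10² = (-0.1200,-0.3600)
F = F_att + ΣF_rep = (2.8800,11.6400)
Δp = p'−p = (0.3600,1.4550); α = Δx/Fx = (9/25) / (72/25) = 1/8
check: Δy/Fy = (291/200) / (291/25) = 1/8 ✓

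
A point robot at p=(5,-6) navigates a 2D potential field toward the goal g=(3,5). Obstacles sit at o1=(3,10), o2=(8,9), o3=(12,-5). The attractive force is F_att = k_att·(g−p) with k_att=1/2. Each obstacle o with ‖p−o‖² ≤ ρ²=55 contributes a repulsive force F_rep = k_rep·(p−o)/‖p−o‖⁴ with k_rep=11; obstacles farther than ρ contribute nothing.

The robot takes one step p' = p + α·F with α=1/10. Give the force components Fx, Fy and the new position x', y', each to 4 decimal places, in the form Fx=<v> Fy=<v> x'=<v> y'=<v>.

F_att = 1/2·(g−p) = 1/2·(-2,11) = (-1.0000,5.5000)
o1: d²=260 > ρ²=55 → inactive
o2: d²=234 > ρ²=55 → inactive
o3: d²=50 ≤ ρ²=55; F_rep = 11·(-7,-1)/50² = (-0.0308,-0.0044)
F = F_att + ΣF_rep = (-1.0308,5.4956)
p' = p + 1/10·F = (4.8969,-5.4504)

Fx=-1.0308 Fy=5.4956 x'=4.8969 y'=-5.4504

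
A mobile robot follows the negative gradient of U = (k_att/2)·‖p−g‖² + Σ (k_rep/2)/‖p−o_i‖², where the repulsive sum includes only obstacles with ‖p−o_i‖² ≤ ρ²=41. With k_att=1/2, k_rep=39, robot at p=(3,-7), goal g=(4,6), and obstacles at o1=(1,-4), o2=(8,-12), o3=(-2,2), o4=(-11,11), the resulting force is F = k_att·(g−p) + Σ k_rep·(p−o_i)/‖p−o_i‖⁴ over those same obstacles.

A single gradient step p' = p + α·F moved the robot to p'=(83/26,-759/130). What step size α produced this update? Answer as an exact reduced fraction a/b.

F_att = 1/2·(g−p) = 1/2·(1,13) = (0.5000,6.5000)
o1: d²=13 ≤ ρ²=41; F_rep = 39·(2,-3)/13² = (0.4615,-0.6923)
o2: d²=50 > ρ²=41 → inactive
o3: d²=106 > ρ²=41 → inactive
o4: d²=520 > ρ²=41 → inactive
F = F_att + ΣF_rep = (0.9615,5.8077)
Δp = p'−p = (0.1923,1.1615); α = Δx/Fx = (5/26) / (25/26) = 1/5
check: Δy/Fy = (151/130) / (151/26) = 1/5 ✓

α = 1/5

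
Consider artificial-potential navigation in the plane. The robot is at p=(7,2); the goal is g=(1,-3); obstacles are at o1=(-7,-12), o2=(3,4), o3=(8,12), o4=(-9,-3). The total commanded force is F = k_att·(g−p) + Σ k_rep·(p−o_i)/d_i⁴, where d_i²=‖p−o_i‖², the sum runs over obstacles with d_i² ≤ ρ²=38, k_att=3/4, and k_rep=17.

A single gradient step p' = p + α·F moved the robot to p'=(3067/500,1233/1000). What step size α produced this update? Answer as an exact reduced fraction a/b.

F_att = 3/4·(g−p) = 3/4·(-6,-5) = (-4.5000,-3.7500)
o1: d²=392 > ρ²=38 → inactive
o2: d²=20 ≤ ρ²=38; F_rep = 17·(4,-2)/20² = (0.1700,-0.0850)
o3: d²=101 > ρ²=38 → inactive
o4: d²=281 > ρ²=38 → inactive
F = F_att + ΣF_rep = (-4.3300,-3.8350)
Δp = p'−p = (-0.8660,-0.7670); α = Δx/Fx = (-433/500) / (-433/100) = 1/5
check: Δy/Fy = (-767/1000) / (-767/200) = 1/5 ✓

α = 1/5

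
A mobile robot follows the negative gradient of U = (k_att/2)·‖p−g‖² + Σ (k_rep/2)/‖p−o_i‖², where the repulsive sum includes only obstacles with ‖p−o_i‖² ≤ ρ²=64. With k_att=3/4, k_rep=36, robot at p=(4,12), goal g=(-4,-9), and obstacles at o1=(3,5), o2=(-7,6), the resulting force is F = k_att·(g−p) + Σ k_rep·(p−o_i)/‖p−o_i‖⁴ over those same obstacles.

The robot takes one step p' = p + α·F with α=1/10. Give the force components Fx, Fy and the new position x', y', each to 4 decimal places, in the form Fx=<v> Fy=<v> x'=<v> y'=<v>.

Fx=-5.9856 Fy=-15.6492 x'=3.4014 y'=10.4351

F_att = 3/4·(g−p) = 3/4·(-8,-21) = (-6.0000,-15.7500)
o1: d²=50 ≤ ρ²=64; F_rep = 36·(1,7)/50² = (0.0144,0.1008)
o2: d²=157 > ρ²=64 → inactive
F = F_att + ΣF_rep = (-5.9856,-15.6492)
p' = p + 1/10·F = (3.4014,10.4351)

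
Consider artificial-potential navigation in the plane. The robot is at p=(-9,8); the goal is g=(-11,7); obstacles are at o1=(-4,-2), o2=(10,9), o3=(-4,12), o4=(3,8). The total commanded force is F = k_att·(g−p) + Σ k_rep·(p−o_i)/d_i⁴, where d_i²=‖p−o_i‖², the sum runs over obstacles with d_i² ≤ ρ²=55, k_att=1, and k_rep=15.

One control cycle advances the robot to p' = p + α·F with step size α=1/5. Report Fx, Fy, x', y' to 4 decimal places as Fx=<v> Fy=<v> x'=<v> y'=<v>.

Fx=-2.0446 Fy=-1.0357 x'=-9.4089 y'=7.7929

F_att = 1·(g−p) = 1·(-2,-1) = (-2.0000,-1.0000)
o1: d²=125 > ρ²=55 → inactive
o2: d²=362 > ρ²=55 → inactive
o3: d²=41 ≤ ρ²=55; F_rep = 15·(-5,-4)/41² = (-0.0446,-0.0357)
o4: d²=144 > ρ²=55 → inactive
F = F_att + ΣF_rep = (-2.0446,-1.0357)
p' = p + 1/5·F = (-9.4089,7.7929)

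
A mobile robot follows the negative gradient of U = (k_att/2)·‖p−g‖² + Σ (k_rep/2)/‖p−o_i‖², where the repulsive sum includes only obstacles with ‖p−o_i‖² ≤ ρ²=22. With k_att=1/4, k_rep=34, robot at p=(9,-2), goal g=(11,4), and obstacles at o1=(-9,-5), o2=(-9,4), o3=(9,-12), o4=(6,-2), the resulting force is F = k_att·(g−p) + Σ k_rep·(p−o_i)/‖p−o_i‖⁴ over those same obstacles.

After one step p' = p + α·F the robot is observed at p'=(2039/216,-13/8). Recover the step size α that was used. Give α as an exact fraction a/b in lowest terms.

α = 1/4

F_att = 1/4·(g−p) = 1/4·(2,6) = (0.5000,1.5000)
o1: d²=333 > ρ²=22 → inactive
o2: d²=360 > ρ²=22 → inactive
o3: d²=100 > ρ²=22 → inactive
o4: d²=9 ≤ ρ²=22; F_rep = 34·(3,0)/9² = (1.2593,0.0000)
F = F_att + ΣF_rep = (1.7593,1.5000)
Δp = p'−p = (0.4398,0.3750); α = Δx/Fx = (95/216) / (95/54) = 1/4
check: Δy/Fy = (3/8) / (3/2) = 1/4 ✓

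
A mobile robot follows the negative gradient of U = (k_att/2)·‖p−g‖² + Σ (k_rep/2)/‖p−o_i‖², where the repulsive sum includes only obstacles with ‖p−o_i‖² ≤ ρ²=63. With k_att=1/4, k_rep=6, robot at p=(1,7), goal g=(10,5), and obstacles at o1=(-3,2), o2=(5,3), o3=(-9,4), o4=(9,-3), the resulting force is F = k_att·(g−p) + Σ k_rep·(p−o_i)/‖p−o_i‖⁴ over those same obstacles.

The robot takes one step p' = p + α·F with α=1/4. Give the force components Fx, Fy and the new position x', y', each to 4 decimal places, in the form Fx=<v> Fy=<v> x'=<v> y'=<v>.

Fx=2.2408 Fy=-0.4587 x'=1.5602 y'=6.8853

F_att = 1/4·(g−p) = 1/4·(9,-2) = (2.2500,-0.5000)
o1: d²=41 ≤ ρ²=63; F_rep = 6·(4,5)/41² = (0.0143,0.0178)
o2: d²=32 ≤ ρ²=63; F_rep = 6·(-4,4)/32² = (-0.0234,0.0234)
o3: d²=109 > ρ²=63 → inactive
o4: d²=164 > ρ²=63 → inactive
F = F_att + ΣF_rep = (2.2408,-0.4587)
p' = p + 1/4·F = (1.5602,6.8853)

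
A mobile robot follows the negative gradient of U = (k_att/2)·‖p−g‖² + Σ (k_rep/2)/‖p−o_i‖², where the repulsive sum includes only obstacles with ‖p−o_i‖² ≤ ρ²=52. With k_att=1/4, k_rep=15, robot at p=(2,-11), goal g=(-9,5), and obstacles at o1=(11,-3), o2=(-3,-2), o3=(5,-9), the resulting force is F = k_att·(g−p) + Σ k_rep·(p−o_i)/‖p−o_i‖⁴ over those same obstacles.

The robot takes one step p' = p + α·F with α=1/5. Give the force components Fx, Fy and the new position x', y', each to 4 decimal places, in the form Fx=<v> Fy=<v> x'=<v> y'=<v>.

Fx=-3.0163 Fy=3.8225 x'=1.3967 y'=-10.2355

F_att = 1/4·(g−p) = 1/4·(-11,16) = (-2.7500,4.0000)
o1: d²=145 > ρ²=52 → inactive
o2: d²=106 > ρ²=52 → inactive
o3: d²=13 ≤ ρ²=52; F_rep = 15·(-3,-2)/13² = (-0.2663,-0.1775)
F = F_att + ΣF_rep = (-3.0163,3.8225)
p' = p + 1/5·F = (1.3967,-10.2355)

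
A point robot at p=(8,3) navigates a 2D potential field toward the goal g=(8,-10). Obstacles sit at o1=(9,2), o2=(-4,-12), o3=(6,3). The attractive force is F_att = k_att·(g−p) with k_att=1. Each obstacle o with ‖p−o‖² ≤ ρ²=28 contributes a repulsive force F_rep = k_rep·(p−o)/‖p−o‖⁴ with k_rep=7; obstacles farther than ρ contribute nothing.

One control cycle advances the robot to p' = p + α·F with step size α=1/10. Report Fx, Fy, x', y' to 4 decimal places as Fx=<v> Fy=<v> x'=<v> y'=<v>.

Fx=-0.8750 Fy=-11.2500 x'=7.9125 y'=1.8750

F_att = 1·(g−p) = 1·(0,-13) = (0.0000,-13.0000)
o1: d²=2 ≤ ρ²=28; F_rep = 7·(-1,1)/2² = (-1.7500,1.7500)
o2: d²=369 > ρ²=28 → inactive
o3: d²=4 ≤ ρ²=28; F_rep = 7·(2,0)/4² = (0.8750,0.0000)
F = F_att + ΣF_rep = (-0.8750,-11.2500)
p' = p + 1/10·F = (7.9125,1.8750)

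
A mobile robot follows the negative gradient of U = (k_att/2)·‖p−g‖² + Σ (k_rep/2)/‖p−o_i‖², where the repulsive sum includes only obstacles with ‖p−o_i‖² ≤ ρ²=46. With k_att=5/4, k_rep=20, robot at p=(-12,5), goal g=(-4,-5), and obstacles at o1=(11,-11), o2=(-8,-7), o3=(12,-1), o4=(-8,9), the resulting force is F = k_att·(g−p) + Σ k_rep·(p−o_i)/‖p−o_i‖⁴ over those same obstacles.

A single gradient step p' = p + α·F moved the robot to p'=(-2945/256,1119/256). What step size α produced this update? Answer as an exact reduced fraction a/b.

F_att = 5/4·(g−p) = 5/4·(8,-10) = (10.0000,-12.5000)
o1: d²=785 > ρ²=46 → inactive
o2: d²=160 > ρ²=46 → inactive
o3: d²=612 > ρ²=46 → inactive
o4: d²=32 ≤ ρ²=46; F_rep = 20·(-4,-4)/32² = (-0.0781,-0.0781)
F = F_att + ΣF_rep = (9.9219,-12.5781)
Δp = p'−p = (0.4961,-0.6289); α = Δx/Fx = (127/256) / (635/64) = 1/20
check: Δy/Fy = (-161/256) / (-805/64) = 1/20 ✓

α = 1/20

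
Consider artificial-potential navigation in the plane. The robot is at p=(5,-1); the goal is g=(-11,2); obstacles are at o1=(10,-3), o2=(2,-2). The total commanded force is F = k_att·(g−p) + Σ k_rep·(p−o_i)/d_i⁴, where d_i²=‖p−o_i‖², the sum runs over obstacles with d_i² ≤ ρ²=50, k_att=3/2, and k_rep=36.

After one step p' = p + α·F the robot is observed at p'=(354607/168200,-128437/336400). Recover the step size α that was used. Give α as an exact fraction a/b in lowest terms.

F_att = 3/2·(g−p) = 3/2·(-16,3) = (-24.0000,4.5000)
o1: d²=29 ≤ ρ²=50; F_rep = 36·(-5,2)/29² = (-0.2140,0.0856)
o2: d²=10 ≤ ρ²=50; F_rep = 36·(3,1)/10² = (1.0800,0.3600)
F = F_att + ΣF_rep = (-23.1340,4.9456)
Δp = p'−p = (-2.8918,0.6182); α = Δx/Fx = (-486393/168200) / (-486393/21025) = 1/8
check: Δy/Fy = (207963/336400) / (207963/42050) = 1/8 ✓

α = 1/8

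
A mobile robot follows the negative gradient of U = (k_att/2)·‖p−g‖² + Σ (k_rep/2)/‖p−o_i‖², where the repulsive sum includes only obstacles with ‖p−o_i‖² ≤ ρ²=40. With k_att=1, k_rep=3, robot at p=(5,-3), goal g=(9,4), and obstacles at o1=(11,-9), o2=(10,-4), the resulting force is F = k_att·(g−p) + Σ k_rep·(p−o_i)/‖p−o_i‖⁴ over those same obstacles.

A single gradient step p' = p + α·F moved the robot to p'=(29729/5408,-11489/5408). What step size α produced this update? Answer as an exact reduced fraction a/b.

α = 1/8

F_att = 1·(g−p) = 1·(4,7) = (4.0000,7.0000)
o1: d²=72 > ρ²=40 → inactive
o2: d²=26 ≤ ρ²=40; F_rep = 3·(-5,1)/26² = (-0.0222,0.0044)
F = F_att + ΣF_rep = (3.9778,7.0044)
Δp = p'−p = (0.4972,0.8756); α = Δx/Fx = (2689/5408) / (2689/676) = 1/8
check: Δy/Fy = (4735/5408) / (4735/676) = 1/8 ✓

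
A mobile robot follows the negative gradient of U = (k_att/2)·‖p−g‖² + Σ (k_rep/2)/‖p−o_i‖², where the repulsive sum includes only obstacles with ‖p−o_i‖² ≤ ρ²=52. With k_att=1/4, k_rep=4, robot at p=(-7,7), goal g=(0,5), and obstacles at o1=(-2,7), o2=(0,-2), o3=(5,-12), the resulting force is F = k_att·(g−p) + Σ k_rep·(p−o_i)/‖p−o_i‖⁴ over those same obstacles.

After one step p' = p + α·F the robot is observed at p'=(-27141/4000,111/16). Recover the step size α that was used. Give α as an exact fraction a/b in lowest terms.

F_att = 1/4·(g−p) = 1/4·(7,-2) = (1.7500,-0.5000)
o1: d²=25 ≤ ρ²=52; F_rep = 4·(-5,0)/25² = (-0.0320,0.0000)
o2: d²=130 > ρ²=52 → inactive
o3: d²=505 > ρ²=52 → inactive
F = F_att + ΣF_rep = (1.7180,-0.5000)
Δp = p'−p = (0.2147,-0.0625); α = Δx/Fx = (859/4000) / (859/500) = 1/8
check: Δy/Fy = (-1/16) / (-1/2) = 1/8 ✓

α = 1/8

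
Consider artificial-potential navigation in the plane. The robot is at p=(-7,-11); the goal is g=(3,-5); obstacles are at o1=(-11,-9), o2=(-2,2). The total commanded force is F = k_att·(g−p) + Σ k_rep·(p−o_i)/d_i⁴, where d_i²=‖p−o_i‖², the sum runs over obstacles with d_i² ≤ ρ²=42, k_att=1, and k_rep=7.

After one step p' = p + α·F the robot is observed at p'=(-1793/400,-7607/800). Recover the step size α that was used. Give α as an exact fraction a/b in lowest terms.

α = 1/4

F_att = 1·(g−p) = 1·(10,6) = (10.0000,6.0000)
o1: d²=20 ≤ ρ²=42; F_rep = 7·(4,-2)/20² = (0.0700,-0.0350)
o2: d²=194 > ρ²=42 → inactive
F = F_att + ΣF_rep = (10.0700,5.9650)
Δp = p'−p = (2.5175,1.4912); α = Δx/Fx = (1007/400) / (1007/100) = 1/4
check: Δy/Fy = (1193/800) / (1193/200) = 1/4 ✓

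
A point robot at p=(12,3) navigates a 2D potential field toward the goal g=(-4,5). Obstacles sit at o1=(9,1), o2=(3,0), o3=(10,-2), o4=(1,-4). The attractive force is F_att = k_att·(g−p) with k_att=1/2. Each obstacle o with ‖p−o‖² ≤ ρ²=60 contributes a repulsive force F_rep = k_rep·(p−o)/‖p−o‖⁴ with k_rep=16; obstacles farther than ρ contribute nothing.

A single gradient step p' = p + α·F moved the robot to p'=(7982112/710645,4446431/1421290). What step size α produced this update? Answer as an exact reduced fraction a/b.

α = 1/10

F_att = 1/2·(g−p) = 1/2·(-16,2) = (-8.0000,1.0000)
o1: d²=13 ≤ ρ²=60; F_rep = 16·(3,2)/13² = (0.2840,0.1893)
o2: d²=90 > ρ²=60 → inactive
o3: d²=29 ≤ ρ²=60; F_rep = 16·(2,5)/29² = (0.0380,0.0951)
o4: d²=170 > ρ²=60 → inactive
F = F_att + ΣF_rep = (-7.6779,1.2845)
Δp = p'−p = (-0.7678,0.1284); α = Δx/Fx = (-545628/710645) / (-1091256/142129) = 1/10
check: Δy/Fy = (182561/1421290) / (182561/142129) = 1/10 ✓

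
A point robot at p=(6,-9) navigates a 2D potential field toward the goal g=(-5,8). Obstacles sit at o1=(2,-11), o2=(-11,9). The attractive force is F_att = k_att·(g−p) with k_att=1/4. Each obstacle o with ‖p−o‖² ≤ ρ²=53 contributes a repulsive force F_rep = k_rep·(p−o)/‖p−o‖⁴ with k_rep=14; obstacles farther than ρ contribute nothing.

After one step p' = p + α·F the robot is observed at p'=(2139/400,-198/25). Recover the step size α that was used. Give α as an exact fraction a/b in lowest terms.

α = 1/4

F_att = 1/4·(g−p) = 1/4·(-11,17) = (-2.7500,4.2500)
o1: d²=20 ≤ ρ²=53; F_rep = 14·(4,2)/20² = (0.1400,0.0700)
o2: d²=613 > ρ²=53 → inactive
F = F_att + ΣF_rep = (-2.6100,4.3200)
Δp = p'−p = (-0.6525,1.0800); α = Δx/Fx = (-261/400) / (-261/100) = 1/4
check: Δy/Fy = (27/25) / (108/25) = 1/4 ✓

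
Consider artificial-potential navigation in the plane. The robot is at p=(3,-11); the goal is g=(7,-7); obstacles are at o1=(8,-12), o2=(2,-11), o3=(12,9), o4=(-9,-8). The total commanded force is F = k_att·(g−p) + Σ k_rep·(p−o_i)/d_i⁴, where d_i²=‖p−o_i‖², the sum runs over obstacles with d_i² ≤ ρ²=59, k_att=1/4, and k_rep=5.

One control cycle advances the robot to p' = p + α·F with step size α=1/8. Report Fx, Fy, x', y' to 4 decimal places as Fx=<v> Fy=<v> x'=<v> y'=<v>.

F_att = 1/4·(g−p) = 1/4·(4,4) = (1.0000,1.0000)
o1: d²=26 ≤ ρ²=59; F_rep = 5·(-5,1)/26² = (-0.0370,0.0074)
o2: d²=1 ≤ ρ²=59; F_rep = 5·(1,0)/1² = (5.0000,0.0000)
o3: d²=481 > ρ²=59 → inactive
o4: d²=153 > ρ²=59 → inactive
F = F_att + ΣF_rep = (5.9630,1.0074)
p' = p + 1/8·F = (3.7454,-10.8741)

Fx=5.9630 Fy=1.0074 x'=3.7454 y'=-10.8741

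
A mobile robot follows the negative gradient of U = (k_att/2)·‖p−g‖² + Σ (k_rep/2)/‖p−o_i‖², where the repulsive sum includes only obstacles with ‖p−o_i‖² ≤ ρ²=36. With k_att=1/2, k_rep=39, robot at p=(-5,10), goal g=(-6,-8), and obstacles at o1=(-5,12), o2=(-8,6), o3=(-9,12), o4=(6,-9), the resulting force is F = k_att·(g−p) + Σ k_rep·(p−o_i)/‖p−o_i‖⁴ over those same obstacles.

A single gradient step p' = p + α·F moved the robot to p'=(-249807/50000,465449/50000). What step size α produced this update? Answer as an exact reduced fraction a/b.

α = 1/20

F_att = 1/2·(g−p) = 1/2·(-1,-18) = (-0.5000,-9.0000)
o1: d²=4 ≤ ρ²=36; F_rep = 39·(0,-2)/4² = (0.0000,-4.8750)
o2: d²=25 ≤ ρ²=36; F_rep = 39·(3,4)/25² = (0.1872,0.2496)
o3: d²=20 ≤ ρ²=36; F_rep = 39·(4,-2)/20² = (0.3900,-0.1950)
o4: d²=482 > ρ²=36 → inactive
F = F_att + ΣF_rep = (0.0772,-13.8204)
Δp = p'−p = (0.0039,-0.6910); α = Δx/Fx = (193/50000) / (193/2500) = 1/20
check: Δy/Fy = (-34551/50000) / (-34551/2500) = 1/20 ✓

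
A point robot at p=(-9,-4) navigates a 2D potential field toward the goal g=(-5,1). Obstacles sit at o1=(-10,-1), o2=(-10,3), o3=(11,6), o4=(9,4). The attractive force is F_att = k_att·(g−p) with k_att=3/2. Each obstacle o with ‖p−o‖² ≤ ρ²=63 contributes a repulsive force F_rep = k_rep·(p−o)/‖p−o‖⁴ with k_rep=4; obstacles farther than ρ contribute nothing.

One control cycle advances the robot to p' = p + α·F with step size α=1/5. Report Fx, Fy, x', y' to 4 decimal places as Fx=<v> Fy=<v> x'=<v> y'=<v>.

Fx=6.0416 Fy=7.3688 x'=-7.7917 y'=-2.5262

F_att = 3/2·(g−p) = 3/2·(4,5) = (6.0000,7.5000)
o1: d²=10 ≤ ρ²=63; F_rep = 4·(1,-3)/10² = (0.0400,-0.1200)
o2: d²=50 ≤ ρ²=63; F_rep = 4·(1,-7)/50² = (0.0016,-0.0112)
o3: d²=500 > ρ²=63 → inactive
o4: d²=388 > ρ²=63 → inactive
F = F_att + ΣF_rep = (6.0416,7.3688)
p' = p + 1/5·F = (-7.7917,-2.5262)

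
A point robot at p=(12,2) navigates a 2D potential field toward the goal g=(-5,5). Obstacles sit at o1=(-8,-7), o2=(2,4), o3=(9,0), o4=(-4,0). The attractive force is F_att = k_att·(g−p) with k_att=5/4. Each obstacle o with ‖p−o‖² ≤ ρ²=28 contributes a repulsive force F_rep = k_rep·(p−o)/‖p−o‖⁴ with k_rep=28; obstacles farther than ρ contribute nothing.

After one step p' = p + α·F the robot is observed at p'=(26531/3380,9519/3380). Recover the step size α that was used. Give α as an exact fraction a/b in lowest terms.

α = 1/5

F_att = 5/4·(g−p) = 5/4·(-17,3) = (-21.2500,3.7500)
o1: d²=481 > ρ²=28 → inactive
o2: d²=104 > ρ²=28 → inactive
o3: d²=13 ≤ ρ²=28; F_rep = 28·(3,2)/13² = (0.4970,0.3314)
o4: d²=260 > ρ²=28 → inactive
F = F_att + ΣF_rep = (-20.7530,4.0814)
Δp = p'−p = (-4.1506,0.8163); α = Δx/Fx = (-14029/3380) / (-14029/676) = 1/5
check: Δy/Fy = (2759/3380) / (2759/676) = 1/5 ✓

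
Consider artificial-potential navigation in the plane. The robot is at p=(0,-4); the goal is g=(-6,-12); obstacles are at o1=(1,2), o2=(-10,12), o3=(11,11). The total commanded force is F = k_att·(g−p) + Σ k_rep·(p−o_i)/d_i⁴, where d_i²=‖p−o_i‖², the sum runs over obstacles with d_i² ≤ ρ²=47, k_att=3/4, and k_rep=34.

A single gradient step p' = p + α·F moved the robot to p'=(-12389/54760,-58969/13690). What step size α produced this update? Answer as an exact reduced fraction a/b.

F_att = 3/4·(g−p) = 3/4·(-6,-8) = (-4.5000,-6.0000)
o1: d²=37 ≤ ρ²=47; F_rep = 34·(-1,-6)/37² = (-0.0248,-0.1490)
o2: d²=356 > ρ²=47 → inactive
o3: d²=346 > ρ²=47 → inactive
F = F_att + ΣF_rep = (-4.5248,-6.1490)
Δp = p'−p = (-0.2262,-0.3075); α = Δx/Fx = (-12389/54760) / (-12389/2738) = 1/20
check: Δy/Fy = (-4209/13690) / (-8418/1369) = 1/20 ✓

α = 1/20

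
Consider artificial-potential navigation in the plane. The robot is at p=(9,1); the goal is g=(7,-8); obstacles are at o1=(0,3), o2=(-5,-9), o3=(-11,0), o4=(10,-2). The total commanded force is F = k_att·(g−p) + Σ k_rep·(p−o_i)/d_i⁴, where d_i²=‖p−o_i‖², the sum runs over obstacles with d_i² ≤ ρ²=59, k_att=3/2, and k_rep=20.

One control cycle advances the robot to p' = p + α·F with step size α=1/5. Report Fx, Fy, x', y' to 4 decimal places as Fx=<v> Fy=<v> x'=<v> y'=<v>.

F_att = 3/2·(g−p) = 3/2·(-2,-9) = (-3.0000,-13.5000)
o1: d²=85 > ρ²=59 → inactive
o2: d²=296 > ρ²=59 → inactive
o3: d²=401 > ρ²=59 → inactive
o4: d²=10 ≤ ρ²=59; F_rep = 20·(-1,3)/10² = (-0.2000,0.6000)
F = F_att + ΣF_rep = (-3.2000,-12.9000)
p' = p + 1/5·F = (8.3600,-1.5800)

Fx=-3.2000 Fy=-12.9000 x'=8.3600 y'=-1.5800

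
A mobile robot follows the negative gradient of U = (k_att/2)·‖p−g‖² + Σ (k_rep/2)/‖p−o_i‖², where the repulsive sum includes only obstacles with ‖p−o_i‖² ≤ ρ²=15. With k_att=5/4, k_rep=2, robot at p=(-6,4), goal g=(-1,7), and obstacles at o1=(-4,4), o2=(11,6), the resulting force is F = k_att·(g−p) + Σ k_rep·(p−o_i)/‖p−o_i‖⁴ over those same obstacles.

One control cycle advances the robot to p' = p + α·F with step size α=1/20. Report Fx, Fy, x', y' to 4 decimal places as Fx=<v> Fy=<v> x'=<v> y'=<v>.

F_att = 5/4·(g−p) = 5/4·(5,3) = (6.2500,3.7500)
o1: d²=4 ≤ ρ²=15; F_rep = 2·(-2,0)/4² = (-0.2500,0.0000)
o2: d²=293 > ρ²=15 → inactive
F = F_att + ΣF_rep = (6.0000,3.7500)
p' = p + 1/20·F = (-5.7000,4.1875)

Fx=6.0000 Fy=3.7500 x'=-5.7000 y'=4.1875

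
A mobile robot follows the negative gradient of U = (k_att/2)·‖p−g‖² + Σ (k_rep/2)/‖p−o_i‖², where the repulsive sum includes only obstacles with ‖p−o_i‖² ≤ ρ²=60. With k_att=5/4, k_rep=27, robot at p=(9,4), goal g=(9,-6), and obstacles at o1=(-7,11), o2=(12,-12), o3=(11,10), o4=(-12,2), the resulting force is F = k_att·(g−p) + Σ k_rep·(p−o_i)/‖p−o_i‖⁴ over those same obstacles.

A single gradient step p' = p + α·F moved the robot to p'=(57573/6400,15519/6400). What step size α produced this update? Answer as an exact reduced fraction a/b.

α = 1/8

F_att = 5/4·(g−p) = 5/4·(0,-10) = (0.0000,-12.5000)
o1: d²=305 > ρ²=60 → inactive
o2: d²=265 > ρ²=60 → inactive
o3: d²=40 ≤ ρ²=60; F_rep = 27·(-2,-6)/40² = (-0.0338,-0.1013)
o4: d²=445 > ρ²=60 → inactive
F = F_att + ΣF_rep = (-0.0338,-12.6013)
Δp = p'−p = (-0.0042,-1.5752); α = Δx/Fx = (-27/6400) / (-27/800) = 1/8
check: Δy/Fy = (-10081/6400) / (-10081/800) = 1/8 ✓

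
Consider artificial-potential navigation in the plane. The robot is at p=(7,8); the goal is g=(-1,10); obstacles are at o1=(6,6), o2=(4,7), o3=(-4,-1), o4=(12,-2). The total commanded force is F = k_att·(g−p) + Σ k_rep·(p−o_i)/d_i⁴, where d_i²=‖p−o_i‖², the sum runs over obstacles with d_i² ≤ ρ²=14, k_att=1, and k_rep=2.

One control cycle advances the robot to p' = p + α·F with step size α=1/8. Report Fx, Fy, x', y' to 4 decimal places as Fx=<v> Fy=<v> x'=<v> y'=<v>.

Fx=-7.8600 Fy=2.1800 x'=6.0175 y'=8.2725

F_att = 1·(g−p) = 1·(-8,2) = (-8.0000,2.0000)
o1: d²=5 ≤ ρ²=14; F_rep = 2·(1,2)/5² = (0.0800,0.1600)
o2: d²=10 ≤ ρ²=14; F_rep = 2·(3,1)/10² = (0.0600,0.0200)
o3: d²=202 > ρ²=14 → inactive
o4: d²=125 > ρ²=14 → inactive
F = F_att + ΣF_rep = (-7.8600,2.1800)
p' = p + 1/8·F = (6.0175,8.2725)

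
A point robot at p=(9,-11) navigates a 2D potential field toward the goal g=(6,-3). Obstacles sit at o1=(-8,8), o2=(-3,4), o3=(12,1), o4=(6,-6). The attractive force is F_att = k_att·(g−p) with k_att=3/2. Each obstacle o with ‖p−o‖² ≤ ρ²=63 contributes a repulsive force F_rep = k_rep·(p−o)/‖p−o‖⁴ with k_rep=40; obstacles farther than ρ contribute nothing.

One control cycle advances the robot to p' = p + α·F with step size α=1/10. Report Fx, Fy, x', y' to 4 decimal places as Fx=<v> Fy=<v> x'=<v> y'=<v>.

F_att = 3/2·(g−p) = 3/2·(-3,8) = (-4.5000,12.0000)
o1: d²=650 > ρ²=63 → inactive
o2: d²=369 > ρ²=63 → inactive
o3: d²=153 > ρ²=63 → inactive
o4: d²=34 ≤ ρ²=63; F_rep = 40·(3,-5)/34² = (0.1038,-0.1730)
F = F_att + ΣF_rep = (-4.3962,11.8270)
p' = p + 1/10·F = (8.5604,-9.8173)

Fx=-4.3962 Fy=11.8270 x'=8.5604 y'=-9.8173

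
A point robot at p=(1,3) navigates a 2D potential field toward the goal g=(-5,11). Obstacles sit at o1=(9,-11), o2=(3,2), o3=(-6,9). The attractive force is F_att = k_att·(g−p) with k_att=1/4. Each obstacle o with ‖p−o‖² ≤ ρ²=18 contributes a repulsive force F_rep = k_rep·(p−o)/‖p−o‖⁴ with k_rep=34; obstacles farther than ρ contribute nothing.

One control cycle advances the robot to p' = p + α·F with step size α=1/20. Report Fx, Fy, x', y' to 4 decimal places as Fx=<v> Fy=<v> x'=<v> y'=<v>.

F_att = 1/4·(g−p) = 1/4·(-6,8) = (-1.5000,2.0000)
o1: d²=260 > ρ²=18 → inactive
o2: d²=5 ≤ ρ²=18; F_rep = 34·(-2,1)/5² = (-2.7200,1.3600)
o3: d²=85 > ρ²=18 → inactive
F = F_att + ΣF_rep = (-4.2200,3.3600)
p' = p + 1/20·F = (0.7890,3.1680)

Fx=-4.2200 Fy=3.3600 x'=0.7890 y'=3.1680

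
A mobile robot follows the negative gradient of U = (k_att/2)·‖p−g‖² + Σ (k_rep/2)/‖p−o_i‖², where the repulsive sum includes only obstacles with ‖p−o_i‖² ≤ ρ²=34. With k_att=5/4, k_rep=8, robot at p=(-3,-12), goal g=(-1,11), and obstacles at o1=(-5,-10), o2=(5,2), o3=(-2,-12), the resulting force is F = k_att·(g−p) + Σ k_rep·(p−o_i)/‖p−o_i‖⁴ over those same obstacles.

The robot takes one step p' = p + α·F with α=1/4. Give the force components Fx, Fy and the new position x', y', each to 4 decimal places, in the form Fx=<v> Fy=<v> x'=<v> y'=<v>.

F_att = 5/4·(g−p) = 5/4·(2,23) = (2.5000,28.7500)
o1: d²=8 ≤ ρ²=34; F_rep = 8·(2,-2)/8² = (0.2500,-0.2500)
o2: d²=260 > ρ²=34 → inactive
o3: d²=1 ≤ ρ²=34; F_rep = 8·(-1,0)/1² = (-8.0000,0.0000)
F = F_att + ΣF_rep = (-5.2500,28.5000)
p' = p + 1/4·F = (-4.3125,-4.8750)

Fx=-5.2500 Fy=28.5000 x'=-4.3125 y'=-4.8750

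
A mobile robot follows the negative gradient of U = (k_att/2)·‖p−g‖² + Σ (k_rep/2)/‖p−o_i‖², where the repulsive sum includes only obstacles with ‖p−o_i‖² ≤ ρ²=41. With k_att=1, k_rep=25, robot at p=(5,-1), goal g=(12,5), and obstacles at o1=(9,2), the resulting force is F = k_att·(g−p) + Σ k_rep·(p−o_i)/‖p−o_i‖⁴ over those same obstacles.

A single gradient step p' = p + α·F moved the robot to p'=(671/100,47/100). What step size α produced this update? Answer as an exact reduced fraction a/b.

F_att = 1·(g−p) = 1·(7,6) = (7.0000,6.0000)
o1: d²=25 ≤ ρ²=41; F_rep = 25·(-4,-3)/25² = (-0.1600,-0.1200)
F = F_att + ΣF_rep = (6.8400,5.8800)
Δp = p'−p = (1.7100,1.4700); α = Δx/Fx = (171/100) / (171/25) = 1/4
check: Δy/Fy = (147/100) / (147/25) = 1/4 ✓

α = 1/4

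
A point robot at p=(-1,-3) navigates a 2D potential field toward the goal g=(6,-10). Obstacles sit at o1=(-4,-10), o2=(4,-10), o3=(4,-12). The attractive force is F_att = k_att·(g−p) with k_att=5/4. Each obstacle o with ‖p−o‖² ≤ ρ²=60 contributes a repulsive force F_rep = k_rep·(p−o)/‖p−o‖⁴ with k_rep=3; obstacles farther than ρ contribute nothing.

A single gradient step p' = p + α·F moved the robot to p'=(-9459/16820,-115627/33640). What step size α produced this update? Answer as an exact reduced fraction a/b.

α = 1/20

F_att = 5/4·(g−p) = 5/4·(7,-7) = (8.7500,-8.7500)
o1: d²=58 ≤ ρ²=60; F_rep = 3·(3,7)/58² = (0.0027,0.0062)
o2: d²=74 > ρ²=60 → inactive
o3: d²=106 > ρ²=60 → inactive
F = F_att + ΣF_rep = (8.7527,-8.7438)
Δp = p'−p = (0.4376,-0.4372); α = Δx/Fx = (7361/16820) / (7361/841) = 1/20
check: Δy/Fy = (-14707/33640) / (-14707/1682) = 1/20 ✓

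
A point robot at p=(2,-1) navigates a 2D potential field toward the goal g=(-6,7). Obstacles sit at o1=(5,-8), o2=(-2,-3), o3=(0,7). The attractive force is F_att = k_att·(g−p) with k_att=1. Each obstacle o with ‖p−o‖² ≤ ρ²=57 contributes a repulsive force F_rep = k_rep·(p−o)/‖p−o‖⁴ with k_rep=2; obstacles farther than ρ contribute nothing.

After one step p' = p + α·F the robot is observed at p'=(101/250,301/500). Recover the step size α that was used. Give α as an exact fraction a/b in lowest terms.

F_att = 1·(g−p) = 1·(-8,8) = (-8.0000,8.0000)
o1: d²=58 > ρ²=57 → inactive
o2: d²=20 ≤ ρ²=57; F_rep = 2·(4,2)/20² = (0.0200,0.0100)
o3: d²=68 > ρ²=57 → inactive
F = F_att + ΣF_rep = (-7.9800,8.0100)
Δp = p'−p = (-1.5960,1.6020); α = Δx/Fx = (-399/250) / (-399/50) = 1/5
check: Δy/Fy = (801/500) / (801/100) = 1/5 ✓

α = 1/5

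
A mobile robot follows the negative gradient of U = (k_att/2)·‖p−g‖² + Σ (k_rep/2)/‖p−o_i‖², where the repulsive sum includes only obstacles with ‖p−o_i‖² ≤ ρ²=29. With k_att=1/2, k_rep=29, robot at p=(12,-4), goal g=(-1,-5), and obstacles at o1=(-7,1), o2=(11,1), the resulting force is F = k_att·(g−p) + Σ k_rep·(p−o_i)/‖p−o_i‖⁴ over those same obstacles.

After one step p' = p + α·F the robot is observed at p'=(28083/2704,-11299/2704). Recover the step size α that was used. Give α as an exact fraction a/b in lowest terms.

α = 1/4

F_att = 1/2·(g−p) = 1/2·(-13,-1) = (-6.5000,-0.5000)
o1: d²=386 > ρ²=29 → inactive
o2: d²=26 ≤ ρ²=29; F_rep = 29·(1,-5)/26² = (0.0429,-0.2145)
F = F_att + ΣF_rep = (-6.4571,-0.7145)
Δp = p'−p = (-1.6143,-0.1786); α = Δx/Fx = (-4365/2704) / (-4365/676) = 1/4
check: Δy/Fy = (-483/2704) / (-483/676) = 1/4 ✓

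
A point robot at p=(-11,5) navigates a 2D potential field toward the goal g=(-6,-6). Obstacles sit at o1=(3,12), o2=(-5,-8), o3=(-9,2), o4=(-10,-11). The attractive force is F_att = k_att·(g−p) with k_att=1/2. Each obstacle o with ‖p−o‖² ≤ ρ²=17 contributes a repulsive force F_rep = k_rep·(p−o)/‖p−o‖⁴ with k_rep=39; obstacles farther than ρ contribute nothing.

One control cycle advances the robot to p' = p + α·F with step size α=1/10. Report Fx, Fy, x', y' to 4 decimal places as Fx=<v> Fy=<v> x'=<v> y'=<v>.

Fx=2.0385 Fy=-4.8077 x'=-10.7962 y'=4.5192

F_att = 1/2·(g−p) = 1/2·(5,-11) = (2.5000,-5.5000)
o1: d²=245 > ρ²=17 → inactive
o2: d²=205 > ρ²=17 → inactive
o3: d²=13 ≤ ρ²=17; F_rep = 39·(-2,3)/13² = (-0.4615,0.6923)
o4: d²=257 > ρ²=17 → inactive
F = F_att + ΣF_rep = (2.0385,-4.8077)
p' = p + 1/10·F = (-10.7962,4.5192)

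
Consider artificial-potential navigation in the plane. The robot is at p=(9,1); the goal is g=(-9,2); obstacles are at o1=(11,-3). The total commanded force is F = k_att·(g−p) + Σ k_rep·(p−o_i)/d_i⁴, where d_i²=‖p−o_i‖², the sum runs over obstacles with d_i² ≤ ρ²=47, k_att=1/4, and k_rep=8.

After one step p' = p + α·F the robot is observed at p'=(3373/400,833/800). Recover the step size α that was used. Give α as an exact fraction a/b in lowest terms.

α = 1/8

F_att = 1/4·(g−p) = 1/4·(-18,1) = (-4.5000,0.2500)
o1: d²=20 ≤ ρ²=47; F_rep = 8·(-2,4)/20² = (-0.0400,0.0800)
F = F_att + ΣF_rep = (-4.5400,0.3300)
Δp = p'−p = (-0.5675,0.0413); α = Δx/Fx = (-227/400) / (-227/50) = 1/8
check: Δy/Fy = (33/800) / (33/100) = 1/8 ✓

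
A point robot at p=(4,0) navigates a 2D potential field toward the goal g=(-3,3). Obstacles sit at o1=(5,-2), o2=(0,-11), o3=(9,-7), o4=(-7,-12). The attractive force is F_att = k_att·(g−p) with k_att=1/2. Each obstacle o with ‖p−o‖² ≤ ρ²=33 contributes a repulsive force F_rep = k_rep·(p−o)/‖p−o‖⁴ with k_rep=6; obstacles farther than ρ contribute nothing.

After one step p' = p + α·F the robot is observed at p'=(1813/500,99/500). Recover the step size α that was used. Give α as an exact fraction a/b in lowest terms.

F_att = 1/2·(g−p) = 1/2·(-7,3) = (-3.5000,1.5000)
o1: d²=5 ≤ ρ²=33; F_rep = 6·(-1,2)/5² = (-0.2400,0.4800)
o2: d²=137 > ρ²=33 → inactive
o3: d²=74 > ρ²=33 → inactive
o4: d²=265 > ρ²=33 → inactive
F = F_att + ΣF_rep = (-3.7400,1.9800)
Δp = p'−p = (-0.3740,0.1980); α = Δx/Fx = (-187/500) / (-187/50) = 1/10
check: Δy/Fy = (99/500) / (99/50) = 1/10 ✓

α = 1/10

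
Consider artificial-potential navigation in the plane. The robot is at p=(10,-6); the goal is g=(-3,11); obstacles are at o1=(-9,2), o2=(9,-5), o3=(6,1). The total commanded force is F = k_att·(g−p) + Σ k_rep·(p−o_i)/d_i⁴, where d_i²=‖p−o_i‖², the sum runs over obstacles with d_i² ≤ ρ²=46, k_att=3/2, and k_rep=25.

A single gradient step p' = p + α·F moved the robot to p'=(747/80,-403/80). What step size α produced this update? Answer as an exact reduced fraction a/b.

F_att = 3/2·(g−p) = 3/2·(-13,17) = (-19.5000,25.5000)
o1: d²=425 > ρ²=46 → inactive
o2: d²=2 ≤ ρ²=46; F_rep = 25·(1,-1)/2² = (6.2500,-6.2500)
o3: d²=65 > ρ²=46 → inactive
F = F_att + ΣF_rep = (-13.2500,19.2500)
Δp = p'−p = (-0.6625,0.9625); α = Δx/Fx = (-53/80) / (-53/4) = 1/20
check: Δy/Fy = (77/80) / (77/4) = 1/20 ✓

α = 1/20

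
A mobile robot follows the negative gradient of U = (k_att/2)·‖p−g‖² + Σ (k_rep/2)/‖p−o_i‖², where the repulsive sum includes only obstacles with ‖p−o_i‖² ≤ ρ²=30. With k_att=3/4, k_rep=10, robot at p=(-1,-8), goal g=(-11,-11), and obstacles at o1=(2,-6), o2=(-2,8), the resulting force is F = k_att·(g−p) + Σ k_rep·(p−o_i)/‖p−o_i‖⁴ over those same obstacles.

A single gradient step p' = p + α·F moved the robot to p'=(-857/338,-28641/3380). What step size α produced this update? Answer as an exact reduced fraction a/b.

α = 1/5

F_att = 3/4·(g−p) = 3/4·(-10,-3) = (-7.5000,-2.2500)
o1: d²=13 ≤ ρ²=30; F_rep = 10·(-3,-2)/13² = (-0.1775,-0.1183)
o2: d²=257 > ρ²=30 → inactive
F = F_att + ΣF_rep = (-7.6775,-2.3683)
Δp = p'−p = (-1.5355,-0.4737); α = Δx/Fx = (-519/338) / (-2595/338) = 1/5
check: Δy/Fy = (-1601/3380) / (-1601/676) = 1/5 ✓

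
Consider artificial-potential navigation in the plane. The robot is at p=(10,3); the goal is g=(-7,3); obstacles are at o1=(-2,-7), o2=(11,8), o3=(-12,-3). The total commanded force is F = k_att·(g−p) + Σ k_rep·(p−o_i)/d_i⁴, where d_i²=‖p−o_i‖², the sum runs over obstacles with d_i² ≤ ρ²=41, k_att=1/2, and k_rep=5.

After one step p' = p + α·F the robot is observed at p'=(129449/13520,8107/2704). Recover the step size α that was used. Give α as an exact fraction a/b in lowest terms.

α = 1/20

F_att = 1/2·(g−p) = 1/2·(-17,0) = (-8.5000,0.0000)
o1: d²=244 > ρ²=41 → inactive
o2: d²=26 ≤ ρ²=41; F_rep = 5·(-1,-5)/26² = (-0.0074,-0.0370)
o3: d²=520 > ρ²=41 → inactive
F = F_att + ΣF_rep = (-8.5074,-0.0370)
Δp = p'−p = (-0.4254,-0.0018); α = Δx/Fx = (-5751/13520) / (-5751/676) = 1/20
check: Δy/Fy = (-5/2704) / (-25/676) = 1/20 ✓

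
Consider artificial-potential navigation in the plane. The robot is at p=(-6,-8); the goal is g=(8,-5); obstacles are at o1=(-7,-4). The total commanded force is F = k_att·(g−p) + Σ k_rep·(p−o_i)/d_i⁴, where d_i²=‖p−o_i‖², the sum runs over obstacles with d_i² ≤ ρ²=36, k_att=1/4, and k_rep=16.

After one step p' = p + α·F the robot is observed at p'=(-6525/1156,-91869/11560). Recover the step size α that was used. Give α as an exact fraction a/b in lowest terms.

F_att = 1/4·(g−p) = 1/4·(14,3) = (3.5000,0.7500)
o1: d²=17 ≤ ρ²=36; F_rep = 16·(1,-4)/17² = (0.0554,-0.2215)
F = F_att + ΣF_rep = (3.5554,0.5285)
Δp = p'−p = (0.3555,0.0529); α = Δx/Fx = (411/1156) / (2055/578) = 1/10
check: Δy/Fy = (611/11560) / (611/1156) = 1/10 ✓

α = 1/10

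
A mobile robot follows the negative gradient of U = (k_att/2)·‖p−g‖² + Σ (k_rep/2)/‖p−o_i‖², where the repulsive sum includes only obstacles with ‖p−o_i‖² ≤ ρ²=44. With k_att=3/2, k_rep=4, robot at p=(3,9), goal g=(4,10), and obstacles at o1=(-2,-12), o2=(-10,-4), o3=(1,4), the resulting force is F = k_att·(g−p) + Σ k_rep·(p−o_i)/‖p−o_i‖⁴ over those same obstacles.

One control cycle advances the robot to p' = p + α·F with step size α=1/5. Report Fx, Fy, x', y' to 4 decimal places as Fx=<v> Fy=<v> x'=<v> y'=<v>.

F_att = 3/2·(g−p) = 3/2·(1,1) = (1.5000,1.5000)
o1: d²=466 > ρ²=44 → inactive
o2: d²=338 > ρ²=44 → inactive
o3: d²=29 ≤ ρ²=44; F_rep = 4·(2,5)/29² = (0.0095,0.0238)
F = F_att + ΣF_rep = (1.5095,1.5238)
p' = p + 1/5·F = (3.3019,9.3048)

Fx=1.5095 Fy=1.5238 x'=3.3019 y'=9.3048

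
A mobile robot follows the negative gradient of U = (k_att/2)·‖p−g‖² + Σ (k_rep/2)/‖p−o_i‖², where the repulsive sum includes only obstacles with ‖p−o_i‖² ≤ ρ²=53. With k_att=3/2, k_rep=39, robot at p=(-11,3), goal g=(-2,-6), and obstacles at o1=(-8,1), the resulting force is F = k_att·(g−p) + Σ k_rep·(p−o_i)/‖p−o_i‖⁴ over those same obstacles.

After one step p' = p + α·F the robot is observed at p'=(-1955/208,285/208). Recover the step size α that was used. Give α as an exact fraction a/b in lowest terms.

F_att = 3/2·(g−p) = 3/2·(9,-9) = (13.5000,-13.5000)
o1: d²=13 ≤ ρ²=53; F_rep = 39·(-3,2)/13² = (-0.6923,0.4615)
F = F_att + ΣF_rep = (12.8077,-13.0385)
Δp = p'−p = (1.6010,-1.6298); α = Δx/Fx = (333/208) / (333/26) = 1/8
check: Δy/Fy = (-339/208) / (-339/26) = 1/8 ✓

α = 1/8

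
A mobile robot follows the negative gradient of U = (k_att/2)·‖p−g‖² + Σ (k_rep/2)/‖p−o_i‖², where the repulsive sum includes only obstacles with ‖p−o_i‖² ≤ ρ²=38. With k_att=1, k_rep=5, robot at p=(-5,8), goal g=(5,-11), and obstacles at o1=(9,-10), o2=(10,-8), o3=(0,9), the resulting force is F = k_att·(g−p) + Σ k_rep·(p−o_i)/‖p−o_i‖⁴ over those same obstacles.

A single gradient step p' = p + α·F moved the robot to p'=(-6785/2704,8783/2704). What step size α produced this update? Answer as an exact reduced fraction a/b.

F_att = 1·(g−p) = 1·(10,-19) = (10.0000,-19.0000)
o1: d²=520 > ρ²=38 → inactive
o2: d²=481 > ρ²=38 → inactive
o3: d²=26 ≤ ρ²=38; F_rep = 5·(-5,-1)/26² = (-0.0370,-0.0074)
F = F_att + ΣF_rep = (9.9630,-19.0074)
Δp = p'−p = (2.4908,-4.7518); α = Δx/Fx = (6735/2704) / (6735/676) = 1/4
check: Δy/Fy = (-12849/2704) / (-12849/676) = 1/4 ✓

α = 1/4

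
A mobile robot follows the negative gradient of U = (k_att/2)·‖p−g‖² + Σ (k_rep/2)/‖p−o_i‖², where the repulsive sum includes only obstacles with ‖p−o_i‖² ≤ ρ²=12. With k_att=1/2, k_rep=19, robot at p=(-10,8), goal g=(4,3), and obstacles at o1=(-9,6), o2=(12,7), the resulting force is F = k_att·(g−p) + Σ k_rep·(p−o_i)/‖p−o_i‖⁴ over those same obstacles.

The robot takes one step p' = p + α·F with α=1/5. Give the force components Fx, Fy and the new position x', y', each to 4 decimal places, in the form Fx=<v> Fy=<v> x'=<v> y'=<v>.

Fx=6.2400 Fy=-0.9800 x'=-8.7520 y'=7.8040

F_att = 1/2·(g−p) = 1/2·(14,-5) = (7.0000,-2.5000)
o1: d²=5 ≤ ρ²=12; F_rep = 19·(-1,2)/5² = (-0.7600,1.5200)
o2: d²=485 > ρ²=12 → inactive
F = F_att + ΣF_rep = (6.2400,-0.9800)
p' = p + 1/5·F = (-8.7520,7.8040)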